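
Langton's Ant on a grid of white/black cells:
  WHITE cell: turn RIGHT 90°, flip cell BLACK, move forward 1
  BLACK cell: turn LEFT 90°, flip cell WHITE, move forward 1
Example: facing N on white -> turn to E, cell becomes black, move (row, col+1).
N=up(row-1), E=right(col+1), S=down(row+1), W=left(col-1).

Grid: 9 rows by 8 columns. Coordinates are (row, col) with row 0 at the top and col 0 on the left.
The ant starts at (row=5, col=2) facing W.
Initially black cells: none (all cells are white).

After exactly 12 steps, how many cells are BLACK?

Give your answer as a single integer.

Answer: 8

Derivation:
Step 1: on WHITE (5,2): turn R to N, flip to black, move to (4,2). |black|=1
Step 2: on WHITE (4,2): turn R to E, flip to black, move to (4,3). |black|=2
Step 3: on WHITE (4,3): turn R to S, flip to black, move to (5,3). |black|=3
Step 4: on WHITE (5,3): turn R to W, flip to black, move to (5,2). |black|=4
Step 5: on BLACK (5,2): turn L to S, flip to white, move to (6,2). |black|=3
Step 6: on WHITE (6,2): turn R to W, flip to black, move to (6,1). |black|=4
Step 7: on WHITE (6,1): turn R to N, flip to black, move to (5,1). |black|=5
Step 8: on WHITE (5,1): turn R to E, flip to black, move to (5,2). |black|=6
Step 9: on WHITE (5,2): turn R to S, flip to black, move to (6,2). |black|=7
Step 10: on BLACK (6,2): turn L to E, flip to white, move to (6,3). |black|=6
Step 11: on WHITE (6,3): turn R to S, flip to black, move to (7,3). |black|=7
Step 12: on WHITE (7,3): turn R to W, flip to black, move to (7,2). |black|=8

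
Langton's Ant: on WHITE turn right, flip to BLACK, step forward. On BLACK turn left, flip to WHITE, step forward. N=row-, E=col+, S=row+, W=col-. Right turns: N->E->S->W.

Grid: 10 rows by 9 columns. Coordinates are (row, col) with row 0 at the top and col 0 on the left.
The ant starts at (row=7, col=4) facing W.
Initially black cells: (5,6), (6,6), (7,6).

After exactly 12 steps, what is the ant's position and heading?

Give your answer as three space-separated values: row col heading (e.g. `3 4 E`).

Answer: 9 4 W

Derivation:
Step 1: on WHITE (7,4): turn R to N, flip to black, move to (6,4). |black|=4
Step 2: on WHITE (6,4): turn R to E, flip to black, move to (6,5). |black|=5
Step 3: on WHITE (6,5): turn R to S, flip to black, move to (7,5). |black|=6
Step 4: on WHITE (7,5): turn R to W, flip to black, move to (7,4). |black|=7
Step 5: on BLACK (7,4): turn L to S, flip to white, move to (8,4). |black|=6
Step 6: on WHITE (8,4): turn R to W, flip to black, move to (8,3). |black|=7
Step 7: on WHITE (8,3): turn R to N, flip to black, move to (7,3). |black|=8
Step 8: on WHITE (7,3): turn R to E, flip to black, move to (7,4). |black|=9
Step 9: on WHITE (7,4): turn R to S, flip to black, move to (8,4). |black|=10
Step 10: on BLACK (8,4): turn L to E, flip to white, move to (8,5). |black|=9
Step 11: on WHITE (8,5): turn R to S, flip to black, move to (9,5). |black|=10
Step 12: on WHITE (9,5): turn R to W, flip to black, move to (9,4). |black|=11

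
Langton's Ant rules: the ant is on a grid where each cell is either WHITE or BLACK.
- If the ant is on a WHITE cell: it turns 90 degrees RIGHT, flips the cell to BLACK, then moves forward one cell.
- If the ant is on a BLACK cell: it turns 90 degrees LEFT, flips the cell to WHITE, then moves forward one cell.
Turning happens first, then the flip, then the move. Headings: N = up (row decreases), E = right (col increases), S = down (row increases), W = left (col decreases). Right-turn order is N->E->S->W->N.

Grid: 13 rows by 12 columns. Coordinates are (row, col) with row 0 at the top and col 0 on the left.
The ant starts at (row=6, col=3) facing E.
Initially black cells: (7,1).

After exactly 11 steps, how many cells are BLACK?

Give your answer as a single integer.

Answer: 8

Derivation:
Step 1: on WHITE (6,3): turn R to S, flip to black, move to (7,3). |black|=2
Step 2: on WHITE (7,3): turn R to W, flip to black, move to (7,2). |black|=3
Step 3: on WHITE (7,2): turn R to N, flip to black, move to (6,2). |black|=4
Step 4: on WHITE (6,2): turn R to E, flip to black, move to (6,3). |black|=5
Step 5: on BLACK (6,3): turn L to N, flip to white, move to (5,3). |black|=4
Step 6: on WHITE (5,3): turn R to E, flip to black, move to (5,4). |black|=5
Step 7: on WHITE (5,4): turn R to S, flip to black, move to (6,4). |black|=6
Step 8: on WHITE (6,4): turn R to W, flip to black, move to (6,3). |black|=7
Step 9: on WHITE (6,3): turn R to N, flip to black, move to (5,3). |black|=8
Step 10: on BLACK (5,3): turn L to W, flip to white, move to (5,2). |black|=7
Step 11: on WHITE (5,2): turn R to N, flip to black, move to (4,2). |black|=8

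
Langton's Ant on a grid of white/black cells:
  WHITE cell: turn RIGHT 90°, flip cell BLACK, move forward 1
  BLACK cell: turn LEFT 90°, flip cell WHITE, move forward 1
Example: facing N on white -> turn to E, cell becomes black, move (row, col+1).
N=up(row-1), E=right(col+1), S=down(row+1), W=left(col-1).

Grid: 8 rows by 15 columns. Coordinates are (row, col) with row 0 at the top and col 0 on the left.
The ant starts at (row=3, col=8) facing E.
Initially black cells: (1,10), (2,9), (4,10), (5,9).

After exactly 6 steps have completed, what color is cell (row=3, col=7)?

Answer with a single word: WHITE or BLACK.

Step 1: on WHITE (3,8): turn R to S, flip to black, move to (4,8). |black|=5
Step 2: on WHITE (4,8): turn R to W, flip to black, move to (4,7). |black|=6
Step 3: on WHITE (4,7): turn R to N, flip to black, move to (3,7). |black|=7
Step 4: on WHITE (3,7): turn R to E, flip to black, move to (3,8). |black|=8
Step 5: on BLACK (3,8): turn L to N, flip to white, move to (2,8). |black|=7
Step 6: on WHITE (2,8): turn R to E, flip to black, move to (2,9). |black|=8

Answer: BLACK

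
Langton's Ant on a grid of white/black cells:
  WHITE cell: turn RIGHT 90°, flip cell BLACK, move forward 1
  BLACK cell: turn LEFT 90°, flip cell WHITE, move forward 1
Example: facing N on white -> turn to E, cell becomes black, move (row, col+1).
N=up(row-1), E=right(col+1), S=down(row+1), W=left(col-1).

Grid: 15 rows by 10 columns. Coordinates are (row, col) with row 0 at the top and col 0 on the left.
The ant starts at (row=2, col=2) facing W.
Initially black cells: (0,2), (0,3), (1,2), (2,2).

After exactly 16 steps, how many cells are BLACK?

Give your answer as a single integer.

Step 1: on BLACK (2,2): turn L to S, flip to white, move to (3,2). |black|=3
Step 2: on WHITE (3,2): turn R to W, flip to black, move to (3,1). |black|=4
Step 3: on WHITE (3,1): turn R to N, flip to black, move to (2,1). |black|=5
Step 4: on WHITE (2,1): turn R to E, flip to black, move to (2,2). |black|=6
Step 5: on WHITE (2,2): turn R to S, flip to black, move to (3,2). |black|=7
Step 6: on BLACK (3,2): turn L to E, flip to white, move to (3,3). |black|=6
Step 7: on WHITE (3,3): turn R to S, flip to black, move to (4,3). |black|=7
Step 8: on WHITE (4,3): turn R to W, flip to black, move to (4,2). |black|=8
Step 9: on WHITE (4,2): turn R to N, flip to black, move to (3,2). |black|=9
Step 10: on WHITE (3,2): turn R to E, flip to black, move to (3,3). |black|=10
Step 11: on BLACK (3,3): turn L to N, flip to white, move to (2,3). |black|=9
Step 12: on WHITE (2,3): turn R to E, flip to black, move to (2,4). |black|=10
Step 13: on WHITE (2,4): turn R to S, flip to black, move to (3,4). |black|=11
Step 14: on WHITE (3,4): turn R to W, flip to black, move to (3,3). |black|=12
Step 15: on WHITE (3,3): turn R to N, flip to black, move to (2,3). |black|=13
Step 16: on BLACK (2,3): turn L to W, flip to white, move to (2,2). |black|=12

Answer: 12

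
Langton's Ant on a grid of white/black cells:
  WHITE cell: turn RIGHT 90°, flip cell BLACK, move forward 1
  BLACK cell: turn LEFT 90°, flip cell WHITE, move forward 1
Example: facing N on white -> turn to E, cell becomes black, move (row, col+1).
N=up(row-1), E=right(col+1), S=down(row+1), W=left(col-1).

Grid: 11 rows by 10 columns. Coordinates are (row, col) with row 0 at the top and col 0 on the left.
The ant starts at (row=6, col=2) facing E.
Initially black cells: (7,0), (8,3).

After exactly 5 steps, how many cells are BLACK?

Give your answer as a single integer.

Answer: 5

Derivation:
Step 1: on WHITE (6,2): turn R to S, flip to black, move to (7,2). |black|=3
Step 2: on WHITE (7,2): turn R to W, flip to black, move to (7,1). |black|=4
Step 3: on WHITE (7,1): turn R to N, flip to black, move to (6,1). |black|=5
Step 4: on WHITE (6,1): turn R to E, flip to black, move to (6,2). |black|=6
Step 5: on BLACK (6,2): turn L to N, flip to white, move to (5,2). |black|=5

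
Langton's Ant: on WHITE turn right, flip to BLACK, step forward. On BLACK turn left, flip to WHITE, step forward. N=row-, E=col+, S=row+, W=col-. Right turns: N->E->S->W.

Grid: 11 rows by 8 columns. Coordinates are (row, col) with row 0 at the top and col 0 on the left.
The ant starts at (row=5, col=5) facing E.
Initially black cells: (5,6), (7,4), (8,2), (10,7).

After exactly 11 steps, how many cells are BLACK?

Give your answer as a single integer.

Step 1: on WHITE (5,5): turn R to S, flip to black, move to (6,5). |black|=5
Step 2: on WHITE (6,5): turn R to W, flip to black, move to (6,4). |black|=6
Step 3: on WHITE (6,4): turn R to N, flip to black, move to (5,4). |black|=7
Step 4: on WHITE (5,4): turn R to E, flip to black, move to (5,5). |black|=8
Step 5: on BLACK (5,5): turn L to N, flip to white, move to (4,5). |black|=7
Step 6: on WHITE (4,5): turn R to E, flip to black, move to (4,6). |black|=8
Step 7: on WHITE (4,6): turn R to S, flip to black, move to (5,6). |black|=9
Step 8: on BLACK (5,6): turn L to E, flip to white, move to (5,7). |black|=8
Step 9: on WHITE (5,7): turn R to S, flip to black, move to (6,7). |black|=9
Step 10: on WHITE (6,7): turn R to W, flip to black, move to (6,6). |black|=10
Step 11: on WHITE (6,6): turn R to N, flip to black, move to (5,6). |black|=11

Answer: 11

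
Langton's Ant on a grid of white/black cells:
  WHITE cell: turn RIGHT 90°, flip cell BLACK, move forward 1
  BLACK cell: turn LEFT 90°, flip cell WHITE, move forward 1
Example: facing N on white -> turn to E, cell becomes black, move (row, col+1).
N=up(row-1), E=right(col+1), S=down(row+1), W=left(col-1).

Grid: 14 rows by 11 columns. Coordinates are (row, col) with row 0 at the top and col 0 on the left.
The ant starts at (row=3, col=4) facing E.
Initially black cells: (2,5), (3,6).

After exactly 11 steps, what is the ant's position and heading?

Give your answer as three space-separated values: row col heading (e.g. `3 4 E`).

Answer: 1 5 N

Derivation:
Step 1: on WHITE (3,4): turn R to S, flip to black, move to (4,4). |black|=3
Step 2: on WHITE (4,4): turn R to W, flip to black, move to (4,3). |black|=4
Step 3: on WHITE (4,3): turn R to N, flip to black, move to (3,3). |black|=5
Step 4: on WHITE (3,3): turn R to E, flip to black, move to (3,4). |black|=6
Step 5: on BLACK (3,4): turn L to N, flip to white, move to (2,4). |black|=5
Step 6: on WHITE (2,4): turn R to E, flip to black, move to (2,5). |black|=6
Step 7: on BLACK (2,5): turn L to N, flip to white, move to (1,5). |black|=5
Step 8: on WHITE (1,5): turn R to E, flip to black, move to (1,6). |black|=6
Step 9: on WHITE (1,6): turn R to S, flip to black, move to (2,6). |black|=7
Step 10: on WHITE (2,6): turn R to W, flip to black, move to (2,5). |black|=8
Step 11: on WHITE (2,5): turn R to N, flip to black, move to (1,5). |black|=9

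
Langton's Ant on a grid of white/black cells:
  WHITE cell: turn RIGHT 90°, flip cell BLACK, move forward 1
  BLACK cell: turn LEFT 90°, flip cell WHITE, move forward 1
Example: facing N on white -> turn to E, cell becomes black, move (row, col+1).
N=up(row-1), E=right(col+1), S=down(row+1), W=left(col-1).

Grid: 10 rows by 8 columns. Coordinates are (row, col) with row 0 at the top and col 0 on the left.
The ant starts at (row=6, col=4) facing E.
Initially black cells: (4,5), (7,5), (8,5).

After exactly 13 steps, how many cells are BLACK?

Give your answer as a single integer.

Step 1: on WHITE (6,4): turn R to S, flip to black, move to (7,4). |black|=4
Step 2: on WHITE (7,4): turn R to W, flip to black, move to (7,3). |black|=5
Step 3: on WHITE (7,3): turn R to N, flip to black, move to (6,3). |black|=6
Step 4: on WHITE (6,3): turn R to E, flip to black, move to (6,4). |black|=7
Step 5: on BLACK (6,4): turn L to N, flip to white, move to (5,4). |black|=6
Step 6: on WHITE (5,4): turn R to E, flip to black, move to (5,5). |black|=7
Step 7: on WHITE (5,5): turn R to S, flip to black, move to (6,5). |black|=8
Step 8: on WHITE (6,5): turn R to W, flip to black, move to (6,4). |black|=9
Step 9: on WHITE (6,4): turn R to N, flip to black, move to (5,4). |black|=10
Step 10: on BLACK (5,4): turn L to W, flip to white, move to (5,3). |black|=9
Step 11: on WHITE (5,3): turn R to N, flip to black, move to (4,3). |black|=10
Step 12: on WHITE (4,3): turn R to E, flip to black, move to (4,4). |black|=11
Step 13: on WHITE (4,4): turn R to S, flip to black, move to (5,4). |black|=12

Answer: 12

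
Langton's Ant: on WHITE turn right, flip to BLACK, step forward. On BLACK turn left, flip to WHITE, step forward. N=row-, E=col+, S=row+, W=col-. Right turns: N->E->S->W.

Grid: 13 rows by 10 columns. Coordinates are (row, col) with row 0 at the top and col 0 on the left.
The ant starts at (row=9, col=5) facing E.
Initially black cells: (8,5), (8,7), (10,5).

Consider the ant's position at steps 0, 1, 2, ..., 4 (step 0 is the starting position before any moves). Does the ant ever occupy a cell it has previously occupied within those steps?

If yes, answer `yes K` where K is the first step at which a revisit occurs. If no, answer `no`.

Answer: no

Derivation:
Step 1: on WHITE (9,5): turn R to S, flip to black, move to (10,5). |black|=4 — new cell
Step 2: on BLACK (10,5): turn L to E, flip to white, move to (10,6). |black|=3 — new cell
Step 3: on WHITE (10,6): turn R to S, flip to black, move to (11,6). |black|=4 — new cell
Step 4: on WHITE (11,6): turn R to W, flip to black, move to (11,5). |black|=5 — new cell
No revisit within 4 steps.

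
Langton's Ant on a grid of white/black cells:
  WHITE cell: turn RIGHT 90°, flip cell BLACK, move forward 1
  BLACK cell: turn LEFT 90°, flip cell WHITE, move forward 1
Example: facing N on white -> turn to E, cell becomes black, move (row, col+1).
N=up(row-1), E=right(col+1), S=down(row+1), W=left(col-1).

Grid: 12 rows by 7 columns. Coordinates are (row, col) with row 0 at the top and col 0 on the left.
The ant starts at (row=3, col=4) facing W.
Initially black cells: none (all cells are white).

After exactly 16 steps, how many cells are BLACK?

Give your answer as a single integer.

Answer: 8

Derivation:
Step 1: on WHITE (3,4): turn R to N, flip to black, move to (2,4). |black|=1
Step 2: on WHITE (2,4): turn R to E, flip to black, move to (2,5). |black|=2
Step 3: on WHITE (2,5): turn R to S, flip to black, move to (3,5). |black|=3
Step 4: on WHITE (3,5): turn R to W, flip to black, move to (3,4). |black|=4
Step 5: on BLACK (3,4): turn L to S, flip to white, move to (4,4). |black|=3
Step 6: on WHITE (4,4): turn R to W, flip to black, move to (4,3). |black|=4
Step 7: on WHITE (4,3): turn R to N, flip to black, move to (3,3). |black|=5
Step 8: on WHITE (3,3): turn R to E, flip to black, move to (3,4). |black|=6
Step 9: on WHITE (3,4): turn R to S, flip to black, move to (4,4). |black|=7
Step 10: on BLACK (4,4): turn L to E, flip to white, move to (4,5). |black|=6
Step 11: on WHITE (4,5): turn R to S, flip to black, move to (5,5). |black|=7
Step 12: on WHITE (5,5): turn R to W, flip to black, move to (5,4). |black|=8
Step 13: on WHITE (5,4): turn R to N, flip to black, move to (4,4). |black|=9
Step 14: on WHITE (4,4): turn R to E, flip to black, move to (4,5). |black|=10
Step 15: on BLACK (4,5): turn L to N, flip to white, move to (3,5). |black|=9
Step 16: on BLACK (3,5): turn L to W, flip to white, move to (3,4). |black|=8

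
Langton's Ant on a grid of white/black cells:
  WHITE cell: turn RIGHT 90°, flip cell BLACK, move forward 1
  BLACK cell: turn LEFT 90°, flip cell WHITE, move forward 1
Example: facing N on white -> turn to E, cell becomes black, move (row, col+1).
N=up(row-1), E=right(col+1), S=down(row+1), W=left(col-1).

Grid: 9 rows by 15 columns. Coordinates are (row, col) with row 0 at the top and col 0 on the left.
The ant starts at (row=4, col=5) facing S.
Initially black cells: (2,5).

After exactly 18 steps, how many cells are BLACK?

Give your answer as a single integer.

Step 1: on WHITE (4,5): turn R to W, flip to black, move to (4,4). |black|=2
Step 2: on WHITE (4,4): turn R to N, flip to black, move to (3,4). |black|=3
Step 3: on WHITE (3,4): turn R to E, flip to black, move to (3,5). |black|=4
Step 4: on WHITE (3,5): turn R to S, flip to black, move to (4,5). |black|=5
Step 5: on BLACK (4,5): turn L to E, flip to white, move to (4,6). |black|=4
Step 6: on WHITE (4,6): turn R to S, flip to black, move to (5,6). |black|=5
Step 7: on WHITE (5,6): turn R to W, flip to black, move to (5,5). |black|=6
Step 8: on WHITE (5,5): turn R to N, flip to black, move to (4,5). |black|=7
Step 9: on WHITE (4,5): turn R to E, flip to black, move to (4,6). |black|=8
Step 10: on BLACK (4,6): turn L to N, flip to white, move to (3,6). |black|=7
Step 11: on WHITE (3,6): turn R to E, flip to black, move to (3,7). |black|=8
Step 12: on WHITE (3,7): turn R to S, flip to black, move to (4,7). |black|=9
Step 13: on WHITE (4,7): turn R to W, flip to black, move to (4,6). |black|=10
Step 14: on WHITE (4,6): turn R to N, flip to black, move to (3,6). |black|=11
Step 15: on BLACK (3,6): turn L to W, flip to white, move to (3,5). |black|=10
Step 16: on BLACK (3,5): turn L to S, flip to white, move to (4,5). |black|=9
Step 17: on BLACK (4,5): turn L to E, flip to white, move to (4,6). |black|=8
Step 18: on BLACK (4,6): turn L to N, flip to white, move to (3,6). |black|=7

Answer: 7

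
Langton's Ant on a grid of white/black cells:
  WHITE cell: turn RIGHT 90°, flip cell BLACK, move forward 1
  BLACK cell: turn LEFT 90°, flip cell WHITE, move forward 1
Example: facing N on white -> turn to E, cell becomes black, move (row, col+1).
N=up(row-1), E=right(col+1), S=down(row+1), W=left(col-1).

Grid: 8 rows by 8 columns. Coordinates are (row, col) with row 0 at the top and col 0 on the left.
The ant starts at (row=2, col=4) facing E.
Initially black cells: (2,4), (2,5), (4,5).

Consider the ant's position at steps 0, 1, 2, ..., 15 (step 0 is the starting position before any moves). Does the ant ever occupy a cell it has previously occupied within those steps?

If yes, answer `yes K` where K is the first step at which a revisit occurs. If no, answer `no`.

Step 1: on BLACK (2,4): turn L to N, flip to white, move to (1,4). |black|=2 — new cell
Step 2: on WHITE (1,4): turn R to E, flip to black, move to (1,5). |black|=3 — new cell
Step 3: on WHITE (1,5): turn R to S, flip to black, move to (2,5). |black|=4 — new cell
Step 4: on BLACK (2,5): turn L to E, flip to white, move to (2,6). |black|=3 — new cell
Step 5: on WHITE (2,6): turn R to S, flip to black, move to (3,6). |black|=4 — new cell
Step 6: on WHITE (3,6): turn R to W, flip to black, move to (3,5). |black|=5 — new cell
Step 7: on WHITE (3,5): turn R to N, flip to black, move to (2,5). |black|=6 — REVISIT

Answer: yes 7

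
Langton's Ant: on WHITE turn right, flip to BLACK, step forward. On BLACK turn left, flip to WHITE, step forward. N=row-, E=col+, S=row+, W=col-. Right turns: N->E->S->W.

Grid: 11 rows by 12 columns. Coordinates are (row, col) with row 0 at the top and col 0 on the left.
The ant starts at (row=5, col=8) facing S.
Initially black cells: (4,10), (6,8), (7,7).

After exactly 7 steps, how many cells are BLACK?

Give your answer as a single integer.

Answer: 8

Derivation:
Step 1: on WHITE (5,8): turn R to W, flip to black, move to (5,7). |black|=4
Step 2: on WHITE (5,7): turn R to N, flip to black, move to (4,7). |black|=5
Step 3: on WHITE (4,7): turn R to E, flip to black, move to (4,8). |black|=6
Step 4: on WHITE (4,8): turn R to S, flip to black, move to (5,8). |black|=7
Step 5: on BLACK (5,8): turn L to E, flip to white, move to (5,9). |black|=6
Step 6: on WHITE (5,9): turn R to S, flip to black, move to (6,9). |black|=7
Step 7: on WHITE (6,9): turn R to W, flip to black, move to (6,8). |black|=8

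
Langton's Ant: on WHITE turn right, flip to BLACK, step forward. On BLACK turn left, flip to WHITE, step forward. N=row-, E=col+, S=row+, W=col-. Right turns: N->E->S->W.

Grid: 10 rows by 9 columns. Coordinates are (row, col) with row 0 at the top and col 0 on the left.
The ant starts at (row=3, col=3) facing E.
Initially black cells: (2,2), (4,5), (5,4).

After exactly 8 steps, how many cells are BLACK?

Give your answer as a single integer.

Step 1: on WHITE (3,3): turn R to S, flip to black, move to (4,3). |black|=4
Step 2: on WHITE (4,3): turn R to W, flip to black, move to (4,2). |black|=5
Step 3: on WHITE (4,2): turn R to N, flip to black, move to (3,2). |black|=6
Step 4: on WHITE (3,2): turn R to E, flip to black, move to (3,3). |black|=7
Step 5: on BLACK (3,3): turn L to N, flip to white, move to (2,3). |black|=6
Step 6: on WHITE (2,3): turn R to E, flip to black, move to (2,4). |black|=7
Step 7: on WHITE (2,4): turn R to S, flip to black, move to (3,4). |black|=8
Step 8: on WHITE (3,4): turn R to W, flip to black, move to (3,3). |black|=9

Answer: 9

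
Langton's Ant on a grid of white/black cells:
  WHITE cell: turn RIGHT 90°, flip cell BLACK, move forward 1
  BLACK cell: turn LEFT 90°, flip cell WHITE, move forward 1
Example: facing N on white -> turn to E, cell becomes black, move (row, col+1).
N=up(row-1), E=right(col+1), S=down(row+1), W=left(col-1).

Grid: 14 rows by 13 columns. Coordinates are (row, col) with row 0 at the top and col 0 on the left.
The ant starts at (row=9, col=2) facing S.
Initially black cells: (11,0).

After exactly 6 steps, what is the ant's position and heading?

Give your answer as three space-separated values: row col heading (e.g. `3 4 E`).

Step 1: on WHITE (9,2): turn R to W, flip to black, move to (9,1). |black|=2
Step 2: on WHITE (9,1): turn R to N, flip to black, move to (8,1). |black|=3
Step 3: on WHITE (8,1): turn R to E, flip to black, move to (8,2). |black|=4
Step 4: on WHITE (8,2): turn R to S, flip to black, move to (9,2). |black|=5
Step 5: on BLACK (9,2): turn L to E, flip to white, move to (9,3). |black|=4
Step 6: on WHITE (9,3): turn R to S, flip to black, move to (10,3). |black|=5

Answer: 10 3 S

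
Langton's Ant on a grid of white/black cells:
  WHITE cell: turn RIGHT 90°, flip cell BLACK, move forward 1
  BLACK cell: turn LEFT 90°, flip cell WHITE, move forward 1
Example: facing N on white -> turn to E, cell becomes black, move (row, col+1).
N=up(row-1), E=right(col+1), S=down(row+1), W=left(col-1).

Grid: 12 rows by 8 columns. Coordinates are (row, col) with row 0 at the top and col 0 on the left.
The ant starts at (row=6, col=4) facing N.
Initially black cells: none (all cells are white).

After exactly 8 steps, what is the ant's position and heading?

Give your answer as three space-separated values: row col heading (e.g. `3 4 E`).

Answer: 6 4 S

Derivation:
Step 1: on WHITE (6,4): turn R to E, flip to black, move to (6,5). |black|=1
Step 2: on WHITE (6,5): turn R to S, flip to black, move to (7,5). |black|=2
Step 3: on WHITE (7,5): turn R to W, flip to black, move to (7,4). |black|=3
Step 4: on WHITE (7,4): turn R to N, flip to black, move to (6,4). |black|=4
Step 5: on BLACK (6,4): turn L to W, flip to white, move to (6,3). |black|=3
Step 6: on WHITE (6,3): turn R to N, flip to black, move to (5,3). |black|=4
Step 7: on WHITE (5,3): turn R to E, flip to black, move to (5,4). |black|=5
Step 8: on WHITE (5,4): turn R to S, flip to black, move to (6,4). |black|=6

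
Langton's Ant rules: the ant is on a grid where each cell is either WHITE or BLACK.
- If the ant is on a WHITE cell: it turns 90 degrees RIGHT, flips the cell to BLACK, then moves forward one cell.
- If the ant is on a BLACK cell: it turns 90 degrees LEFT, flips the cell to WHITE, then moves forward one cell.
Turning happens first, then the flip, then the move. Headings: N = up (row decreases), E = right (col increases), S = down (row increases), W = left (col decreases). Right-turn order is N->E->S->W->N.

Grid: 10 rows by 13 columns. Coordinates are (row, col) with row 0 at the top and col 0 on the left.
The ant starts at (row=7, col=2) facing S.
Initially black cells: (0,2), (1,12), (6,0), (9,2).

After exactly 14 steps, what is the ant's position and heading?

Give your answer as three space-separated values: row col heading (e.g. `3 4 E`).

Step 1: on WHITE (7,2): turn R to W, flip to black, move to (7,1). |black|=5
Step 2: on WHITE (7,1): turn R to N, flip to black, move to (6,1). |black|=6
Step 3: on WHITE (6,1): turn R to E, flip to black, move to (6,2). |black|=7
Step 4: on WHITE (6,2): turn R to S, flip to black, move to (7,2). |black|=8
Step 5: on BLACK (7,2): turn L to E, flip to white, move to (7,3). |black|=7
Step 6: on WHITE (7,3): turn R to S, flip to black, move to (8,3). |black|=8
Step 7: on WHITE (8,3): turn R to W, flip to black, move to (8,2). |black|=9
Step 8: on WHITE (8,2): turn R to N, flip to black, move to (7,2). |black|=10
Step 9: on WHITE (7,2): turn R to E, flip to black, move to (7,3). |black|=11
Step 10: on BLACK (7,3): turn L to N, flip to white, move to (6,3). |black|=10
Step 11: on WHITE (6,3): turn R to E, flip to black, move to (6,4). |black|=11
Step 12: on WHITE (6,4): turn R to S, flip to black, move to (7,4). |black|=12
Step 13: on WHITE (7,4): turn R to W, flip to black, move to (7,3). |black|=13
Step 14: on WHITE (7,3): turn R to N, flip to black, move to (6,3). |black|=14

Answer: 6 3 N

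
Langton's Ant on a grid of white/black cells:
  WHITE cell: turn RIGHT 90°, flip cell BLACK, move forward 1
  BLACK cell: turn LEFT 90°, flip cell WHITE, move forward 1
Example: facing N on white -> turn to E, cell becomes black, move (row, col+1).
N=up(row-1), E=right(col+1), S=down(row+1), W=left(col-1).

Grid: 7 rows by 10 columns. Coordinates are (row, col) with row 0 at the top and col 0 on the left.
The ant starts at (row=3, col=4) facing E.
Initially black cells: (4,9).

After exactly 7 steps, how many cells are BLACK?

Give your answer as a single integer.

Answer: 6

Derivation:
Step 1: on WHITE (3,4): turn R to S, flip to black, move to (4,4). |black|=2
Step 2: on WHITE (4,4): turn R to W, flip to black, move to (4,3). |black|=3
Step 3: on WHITE (4,3): turn R to N, flip to black, move to (3,3). |black|=4
Step 4: on WHITE (3,3): turn R to E, flip to black, move to (3,4). |black|=5
Step 5: on BLACK (3,4): turn L to N, flip to white, move to (2,4). |black|=4
Step 6: on WHITE (2,4): turn R to E, flip to black, move to (2,5). |black|=5
Step 7: on WHITE (2,5): turn R to S, flip to black, move to (3,5). |black|=6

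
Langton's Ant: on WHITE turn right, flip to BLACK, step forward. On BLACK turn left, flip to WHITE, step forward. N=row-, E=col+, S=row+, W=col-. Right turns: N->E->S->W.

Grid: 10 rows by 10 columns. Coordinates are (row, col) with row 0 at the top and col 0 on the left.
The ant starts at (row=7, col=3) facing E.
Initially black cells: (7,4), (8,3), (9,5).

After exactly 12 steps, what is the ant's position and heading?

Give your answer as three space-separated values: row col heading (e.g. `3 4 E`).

Step 1: on WHITE (7,3): turn R to S, flip to black, move to (8,3). |black|=4
Step 2: on BLACK (8,3): turn L to E, flip to white, move to (8,4). |black|=3
Step 3: on WHITE (8,4): turn R to S, flip to black, move to (9,4). |black|=4
Step 4: on WHITE (9,4): turn R to W, flip to black, move to (9,3). |black|=5
Step 5: on WHITE (9,3): turn R to N, flip to black, move to (8,3). |black|=6
Step 6: on WHITE (8,3): turn R to E, flip to black, move to (8,4). |black|=7
Step 7: on BLACK (8,4): turn L to N, flip to white, move to (7,4). |black|=6
Step 8: on BLACK (7,4): turn L to W, flip to white, move to (7,3). |black|=5
Step 9: on BLACK (7,3): turn L to S, flip to white, move to (8,3). |black|=4
Step 10: on BLACK (8,3): turn L to E, flip to white, move to (8,4). |black|=3
Step 11: on WHITE (8,4): turn R to S, flip to black, move to (9,4). |black|=4
Step 12: on BLACK (9,4): turn L to E, flip to white, move to (9,5). |black|=3

Answer: 9 5 E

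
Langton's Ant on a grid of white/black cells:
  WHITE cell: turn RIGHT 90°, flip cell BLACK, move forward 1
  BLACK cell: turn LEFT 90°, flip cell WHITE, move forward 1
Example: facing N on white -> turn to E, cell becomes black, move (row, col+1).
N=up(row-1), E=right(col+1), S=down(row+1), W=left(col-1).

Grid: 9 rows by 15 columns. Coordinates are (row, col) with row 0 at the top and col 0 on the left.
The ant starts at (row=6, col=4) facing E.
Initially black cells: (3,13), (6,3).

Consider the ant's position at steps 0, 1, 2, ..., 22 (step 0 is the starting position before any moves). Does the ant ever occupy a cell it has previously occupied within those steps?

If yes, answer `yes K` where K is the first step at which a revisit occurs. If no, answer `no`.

Step 1: on WHITE (6,4): turn R to S, flip to black, move to (7,4). |black|=3 — new cell
Step 2: on WHITE (7,4): turn R to W, flip to black, move to (7,3). |black|=4 — new cell
Step 3: on WHITE (7,3): turn R to N, flip to black, move to (6,3). |black|=5 — new cell
Step 4: on BLACK (6,3): turn L to W, flip to white, move to (6,2). |black|=4 — new cell
Step 5: on WHITE (6,2): turn R to N, flip to black, move to (5,2). |black|=5 — new cell
Step 6: on WHITE (5,2): turn R to E, flip to black, move to (5,3). |black|=6 — new cell
Step 7: on WHITE (5,3): turn R to S, flip to black, move to (6,3). |black|=7 — REVISIT

Answer: yes 7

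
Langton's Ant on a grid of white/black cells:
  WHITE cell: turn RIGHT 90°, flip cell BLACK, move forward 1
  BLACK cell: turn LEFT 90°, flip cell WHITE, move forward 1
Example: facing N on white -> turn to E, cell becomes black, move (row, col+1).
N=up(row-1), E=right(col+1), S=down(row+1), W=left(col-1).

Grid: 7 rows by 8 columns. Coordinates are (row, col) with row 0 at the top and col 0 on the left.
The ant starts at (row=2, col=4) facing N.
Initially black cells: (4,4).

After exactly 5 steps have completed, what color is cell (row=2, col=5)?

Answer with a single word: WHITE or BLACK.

Answer: BLACK

Derivation:
Step 1: on WHITE (2,4): turn R to E, flip to black, move to (2,5). |black|=2
Step 2: on WHITE (2,5): turn R to S, flip to black, move to (3,5). |black|=3
Step 3: on WHITE (3,5): turn R to W, flip to black, move to (3,4). |black|=4
Step 4: on WHITE (3,4): turn R to N, flip to black, move to (2,4). |black|=5
Step 5: on BLACK (2,4): turn L to W, flip to white, move to (2,3). |black|=4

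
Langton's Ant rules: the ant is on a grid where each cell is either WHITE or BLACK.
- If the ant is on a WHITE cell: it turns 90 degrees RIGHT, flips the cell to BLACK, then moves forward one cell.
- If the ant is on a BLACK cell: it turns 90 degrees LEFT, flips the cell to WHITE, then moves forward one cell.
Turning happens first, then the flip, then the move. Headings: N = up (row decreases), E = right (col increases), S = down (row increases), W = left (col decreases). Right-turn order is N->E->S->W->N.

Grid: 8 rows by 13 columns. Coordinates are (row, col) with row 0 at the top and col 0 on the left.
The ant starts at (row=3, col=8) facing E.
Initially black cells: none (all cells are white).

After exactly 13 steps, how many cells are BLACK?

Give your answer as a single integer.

Step 1: on WHITE (3,8): turn R to S, flip to black, move to (4,8). |black|=1
Step 2: on WHITE (4,8): turn R to W, flip to black, move to (4,7). |black|=2
Step 3: on WHITE (4,7): turn R to N, flip to black, move to (3,7). |black|=3
Step 4: on WHITE (3,7): turn R to E, flip to black, move to (3,8). |black|=4
Step 5: on BLACK (3,8): turn L to N, flip to white, move to (2,8). |black|=3
Step 6: on WHITE (2,8): turn R to E, flip to black, move to (2,9). |black|=4
Step 7: on WHITE (2,9): turn R to S, flip to black, move to (3,9). |black|=5
Step 8: on WHITE (3,9): turn R to W, flip to black, move to (3,8). |black|=6
Step 9: on WHITE (3,8): turn R to N, flip to black, move to (2,8). |black|=7
Step 10: on BLACK (2,8): turn L to W, flip to white, move to (2,7). |black|=6
Step 11: on WHITE (2,7): turn R to N, flip to black, move to (1,7). |black|=7
Step 12: on WHITE (1,7): turn R to E, flip to black, move to (1,8). |black|=8
Step 13: on WHITE (1,8): turn R to S, flip to black, move to (2,8). |black|=9

Answer: 9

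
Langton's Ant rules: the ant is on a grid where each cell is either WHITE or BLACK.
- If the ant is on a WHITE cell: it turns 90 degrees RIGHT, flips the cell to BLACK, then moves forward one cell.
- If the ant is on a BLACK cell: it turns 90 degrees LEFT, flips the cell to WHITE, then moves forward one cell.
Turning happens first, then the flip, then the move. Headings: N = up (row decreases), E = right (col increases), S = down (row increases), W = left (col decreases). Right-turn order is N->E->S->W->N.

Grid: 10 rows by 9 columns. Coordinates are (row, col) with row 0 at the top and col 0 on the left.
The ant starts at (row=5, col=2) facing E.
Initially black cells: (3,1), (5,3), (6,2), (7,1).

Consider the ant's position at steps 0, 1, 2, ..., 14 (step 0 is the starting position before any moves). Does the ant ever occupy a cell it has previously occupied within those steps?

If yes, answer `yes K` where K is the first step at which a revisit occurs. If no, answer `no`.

Step 1: on WHITE (5,2): turn R to S, flip to black, move to (6,2). |black|=5 — new cell
Step 2: on BLACK (6,2): turn L to E, flip to white, move to (6,3). |black|=4 — new cell
Step 3: on WHITE (6,3): turn R to S, flip to black, move to (7,3). |black|=5 — new cell
Step 4: on WHITE (7,3): turn R to W, flip to black, move to (7,2). |black|=6 — new cell
Step 5: on WHITE (7,2): turn R to N, flip to black, move to (6,2). |black|=7 — REVISIT

Answer: yes 5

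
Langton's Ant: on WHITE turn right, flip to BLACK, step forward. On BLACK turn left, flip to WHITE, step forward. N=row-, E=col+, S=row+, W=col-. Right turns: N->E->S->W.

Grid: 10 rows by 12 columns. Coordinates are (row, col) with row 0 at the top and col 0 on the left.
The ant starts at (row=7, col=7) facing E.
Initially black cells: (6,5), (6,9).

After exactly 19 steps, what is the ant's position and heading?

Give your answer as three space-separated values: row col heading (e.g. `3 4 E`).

Answer: 5 6 N

Derivation:
Step 1: on WHITE (7,7): turn R to S, flip to black, move to (8,7). |black|=3
Step 2: on WHITE (8,7): turn R to W, flip to black, move to (8,6). |black|=4
Step 3: on WHITE (8,6): turn R to N, flip to black, move to (7,6). |black|=5
Step 4: on WHITE (7,6): turn R to E, flip to black, move to (7,7). |black|=6
Step 5: on BLACK (7,7): turn L to N, flip to white, move to (6,7). |black|=5
Step 6: on WHITE (6,7): turn R to E, flip to black, move to (6,8). |black|=6
Step 7: on WHITE (6,8): turn R to S, flip to black, move to (7,8). |black|=7
Step 8: on WHITE (7,8): turn R to W, flip to black, move to (7,7). |black|=8
Step 9: on WHITE (7,7): turn R to N, flip to black, move to (6,7). |black|=9
Step 10: on BLACK (6,7): turn L to W, flip to white, move to (6,6). |black|=8
Step 11: on WHITE (6,6): turn R to N, flip to black, move to (5,6). |black|=9
Step 12: on WHITE (5,6): turn R to E, flip to black, move to (5,7). |black|=10
Step 13: on WHITE (5,7): turn R to S, flip to black, move to (6,7). |black|=11
Step 14: on WHITE (6,7): turn R to W, flip to black, move to (6,6). |black|=12
Step 15: on BLACK (6,6): turn L to S, flip to white, move to (7,6). |black|=11
Step 16: on BLACK (7,6): turn L to E, flip to white, move to (7,7). |black|=10
Step 17: on BLACK (7,7): turn L to N, flip to white, move to (6,7). |black|=9
Step 18: on BLACK (6,7): turn L to W, flip to white, move to (6,6). |black|=8
Step 19: on WHITE (6,6): turn R to N, flip to black, move to (5,6). |black|=9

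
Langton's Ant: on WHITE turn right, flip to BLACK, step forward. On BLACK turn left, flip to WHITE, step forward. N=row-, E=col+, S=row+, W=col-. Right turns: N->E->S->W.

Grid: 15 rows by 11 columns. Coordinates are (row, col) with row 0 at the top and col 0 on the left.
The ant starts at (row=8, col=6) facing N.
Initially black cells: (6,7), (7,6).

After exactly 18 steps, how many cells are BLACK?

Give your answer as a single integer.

Answer: 12

Derivation:
Step 1: on WHITE (8,6): turn R to E, flip to black, move to (8,7). |black|=3
Step 2: on WHITE (8,7): turn R to S, flip to black, move to (9,7). |black|=4
Step 3: on WHITE (9,7): turn R to W, flip to black, move to (9,6). |black|=5
Step 4: on WHITE (9,6): turn R to N, flip to black, move to (8,6). |black|=6
Step 5: on BLACK (8,6): turn L to W, flip to white, move to (8,5). |black|=5
Step 6: on WHITE (8,5): turn R to N, flip to black, move to (7,5). |black|=6
Step 7: on WHITE (7,5): turn R to E, flip to black, move to (7,6). |black|=7
Step 8: on BLACK (7,6): turn L to N, flip to white, move to (6,6). |black|=6
Step 9: on WHITE (6,6): turn R to E, flip to black, move to (6,7). |black|=7
Step 10: on BLACK (6,7): turn L to N, flip to white, move to (5,7). |black|=6
Step 11: on WHITE (5,7): turn R to E, flip to black, move to (5,8). |black|=7
Step 12: on WHITE (5,8): turn R to S, flip to black, move to (6,8). |black|=8
Step 13: on WHITE (6,8): turn R to W, flip to black, move to (6,7). |black|=9
Step 14: on WHITE (6,7): turn R to N, flip to black, move to (5,7). |black|=10
Step 15: on BLACK (5,7): turn L to W, flip to white, move to (5,6). |black|=9
Step 16: on WHITE (5,6): turn R to N, flip to black, move to (4,6). |black|=10
Step 17: on WHITE (4,6): turn R to E, flip to black, move to (4,7). |black|=11
Step 18: on WHITE (4,7): turn R to S, flip to black, move to (5,7). |black|=12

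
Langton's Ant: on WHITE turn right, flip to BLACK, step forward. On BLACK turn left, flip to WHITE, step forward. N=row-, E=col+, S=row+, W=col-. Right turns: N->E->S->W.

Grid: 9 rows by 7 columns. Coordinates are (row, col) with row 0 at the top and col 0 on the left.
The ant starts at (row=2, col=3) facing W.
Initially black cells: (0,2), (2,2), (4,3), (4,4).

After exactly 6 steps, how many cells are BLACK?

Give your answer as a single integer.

Answer: 8

Derivation:
Step 1: on WHITE (2,3): turn R to N, flip to black, move to (1,3). |black|=5
Step 2: on WHITE (1,3): turn R to E, flip to black, move to (1,4). |black|=6
Step 3: on WHITE (1,4): turn R to S, flip to black, move to (2,4). |black|=7
Step 4: on WHITE (2,4): turn R to W, flip to black, move to (2,3). |black|=8
Step 5: on BLACK (2,3): turn L to S, flip to white, move to (3,3). |black|=7
Step 6: on WHITE (3,3): turn R to W, flip to black, move to (3,2). |black|=8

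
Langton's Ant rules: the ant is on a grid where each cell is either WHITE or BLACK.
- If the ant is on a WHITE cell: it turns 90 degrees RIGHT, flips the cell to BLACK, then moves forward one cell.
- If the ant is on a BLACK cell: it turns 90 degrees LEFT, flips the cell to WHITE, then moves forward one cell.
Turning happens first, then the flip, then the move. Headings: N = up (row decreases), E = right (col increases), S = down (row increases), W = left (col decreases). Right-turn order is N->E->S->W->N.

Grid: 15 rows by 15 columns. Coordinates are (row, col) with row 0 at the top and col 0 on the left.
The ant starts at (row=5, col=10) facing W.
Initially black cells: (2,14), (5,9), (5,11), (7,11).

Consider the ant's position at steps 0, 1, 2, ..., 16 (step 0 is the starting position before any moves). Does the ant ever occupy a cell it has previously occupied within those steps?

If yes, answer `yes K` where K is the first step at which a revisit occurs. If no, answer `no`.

Step 1: on WHITE (5,10): turn R to N, flip to black, move to (4,10). |black|=5 — new cell
Step 2: on WHITE (4,10): turn R to E, flip to black, move to (4,11). |black|=6 — new cell
Step 3: on WHITE (4,11): turn R to S, flip to black, move to (5,11). |black|=7 — new cell
Step 4: on BLACK (5,11): turn L to E, flip to white, move to (5,12). |black|=6 — new cell
Step 5: on WHITE (5,12): turn R to S, flip to black, move to (6,12). |black|=7 — new cell
Step 6: on WHITE (6,12): turn R to W, flip to black, move to (6,11). |black|=8 — new cell
Step 7: on WHITE (6,11): turn R to N, flip to black, move to (5,11). |black|=9 — REVISIT

Answer: yes 7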